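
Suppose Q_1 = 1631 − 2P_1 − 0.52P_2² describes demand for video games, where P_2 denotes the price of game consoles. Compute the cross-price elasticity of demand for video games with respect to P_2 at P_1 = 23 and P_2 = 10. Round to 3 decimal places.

At P_1 = 23 and P_2 = 10: Q_1 = 1533.
∂Q_1/∂P_2 = -1.04P_2 = -1.04(10) = -10.4000.
ε = (∂Q_1/∂P_2)(P_2/Q_1) = -10.4000 × (10/1533) ≈ -0.068.
ε < 0: complements.

-0.068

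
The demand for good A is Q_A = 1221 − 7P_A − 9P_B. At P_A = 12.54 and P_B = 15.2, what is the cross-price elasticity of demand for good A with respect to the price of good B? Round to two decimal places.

-0.14

At P_A = 12.54 and P_B = 15.2: Q_A = 996.42.
∂Q_A/∂P_B = -9.
ε = (∂Q_A/∂P_B)(P_B/Q_A) = -9 × (15.2/996.42) ≈ -0.14.
Since ε < 0, good A and good B are complements.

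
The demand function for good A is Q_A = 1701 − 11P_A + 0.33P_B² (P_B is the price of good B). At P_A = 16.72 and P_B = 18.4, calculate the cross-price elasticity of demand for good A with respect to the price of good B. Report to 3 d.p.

At P_A = 16.72 and P_B = 18.4: Q_A = 1628.805.
∂Q_A/∂P_B = 0.66P_B = 0.66(18.4) = 12.1440.
ε = (∂Q_A/∂P_B)(P_B/Q_A) = 12.1440 × (18.4/1628.805) ≈ 0.137.

0.137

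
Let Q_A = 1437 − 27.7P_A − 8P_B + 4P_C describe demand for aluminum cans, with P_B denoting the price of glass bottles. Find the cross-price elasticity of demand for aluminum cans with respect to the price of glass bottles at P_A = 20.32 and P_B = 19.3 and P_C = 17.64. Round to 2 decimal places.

At P_A = 20.32 and P_B = 19.3 and P_C = 17.64: Q_A = 790.296.
∂Q_A/∂P_B = -8.
ε = (∂Q_A/∂P_B)(P_B/Q_A) = -8 × (19.3/790.296) ≈ -0.20.
Since ε < 0, aluminum cans and glass bottles are complements.

-0.20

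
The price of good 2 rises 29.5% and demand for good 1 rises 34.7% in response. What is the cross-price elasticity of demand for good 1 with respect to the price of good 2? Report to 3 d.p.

ε = (%ΔQ of good 1) / (%ΔP of good 2) = (34.7%) / (29.5%) ≈ 1.176.
Positive cross-price elasticity: substitutes.

1.176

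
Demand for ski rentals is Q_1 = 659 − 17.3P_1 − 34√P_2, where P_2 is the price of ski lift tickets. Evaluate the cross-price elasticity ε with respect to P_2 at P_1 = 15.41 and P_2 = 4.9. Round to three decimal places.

-0.119

At P_1 = 15.41 and P_2 = 4.9: Q_1 = 317.145.
∂Q_1/∂P_2 = -34/(2√P_2) = -34/(2√4.9) = -7.6798.
ε = (∂Q_1/∂P_2)(P_2/Q_1) = -7.6798 × (4.9/317.145) ≈ -0.119.
ε < 0: complements.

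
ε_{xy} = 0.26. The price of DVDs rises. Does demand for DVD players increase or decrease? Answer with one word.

ε > 0 and the price of DVDs rises, so the quantity of DVD players moves in the same direction: it increases.

increase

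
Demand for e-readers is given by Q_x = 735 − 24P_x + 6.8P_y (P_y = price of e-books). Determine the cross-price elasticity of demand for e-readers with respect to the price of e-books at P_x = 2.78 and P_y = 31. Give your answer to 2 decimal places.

At P_x = 2.78 and P_y = 31: Q_x = 879.08.
∂Q_x/∂P_y = 6.8.
ε = (∂Q_x/∂P_y)(P_y/Q_x) = 6.8 × (31/879.08) ≈ 0.24.

0.24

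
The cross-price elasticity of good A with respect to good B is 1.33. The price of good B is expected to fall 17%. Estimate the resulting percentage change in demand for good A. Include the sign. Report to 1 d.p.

%ΔQ ≈ ε × %ΔP of good B = 1.33 × (-17%) = -22.6%.
Demand for good A falls by about 22.6%.

-22.6%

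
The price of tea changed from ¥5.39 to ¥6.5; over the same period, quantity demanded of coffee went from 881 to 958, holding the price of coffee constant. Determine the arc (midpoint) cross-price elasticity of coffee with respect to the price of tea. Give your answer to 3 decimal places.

ΔQ_A = 958 − 881 = 77; ΔP_B = 6.5 − 5.39 = 1.11.
Midpoints: Q̄_A = 919.5, P̄_B = 5.95.
ε = (ΔQ_A/Q̄_A)/(ΔP_B/P̄_B) = (77/919.5)/(1.11/5.95) ≈ 0.449.
ε > 0: coffee and tea are substitutes.

0.449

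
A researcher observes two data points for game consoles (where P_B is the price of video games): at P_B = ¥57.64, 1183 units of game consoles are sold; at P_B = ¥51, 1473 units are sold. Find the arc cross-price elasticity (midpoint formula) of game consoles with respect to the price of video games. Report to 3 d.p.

-1.786

ΔQ_A = 1473 − 1183 = 290; ΔP_B = 51 − 57.64 = -6.64.
Midpoints: Q̄_A = 1328.0, P̄_B = 54.32.
ε = (ΔQ_A/Q̄_A)/(ΔP_B/P̄_B) = (290/1328.0)/(-6.64/54.32) ≈ -1.786.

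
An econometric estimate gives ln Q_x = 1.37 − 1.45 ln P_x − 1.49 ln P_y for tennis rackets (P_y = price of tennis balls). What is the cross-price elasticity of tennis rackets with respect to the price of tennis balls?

-1.49

In a log-linear (constant-elasticity) demand function, the coefficient on ln P_y is the cross-price elasticity.
ε = -1.49. Negative, so tennis rackets and tennis balls are complements.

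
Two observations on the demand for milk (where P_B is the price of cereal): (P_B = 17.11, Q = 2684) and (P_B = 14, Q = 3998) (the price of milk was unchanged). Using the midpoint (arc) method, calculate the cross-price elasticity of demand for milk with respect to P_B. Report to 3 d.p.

-1.967

ΔQ_A = 3998 − 2684 = 1314; ΔP_B = 14 − 17.11 = -3.11.
Midpoints: Q̄_A = 3341.0, P̄_B = 15.55.
ε = (ΔQ_A/Q̄_A)/(ΔP_B/P̄_B) = (1314/3341.0)/(-3.11/15.55) ≈ -1.967.
ε < 0: milk and cereal are complements.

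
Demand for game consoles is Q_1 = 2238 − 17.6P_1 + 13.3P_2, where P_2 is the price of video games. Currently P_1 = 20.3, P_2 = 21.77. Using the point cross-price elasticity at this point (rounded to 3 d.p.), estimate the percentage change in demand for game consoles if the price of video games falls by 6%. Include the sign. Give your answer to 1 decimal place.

-0.8%

At P_1 = 20.3, P_2 = 21.77: Q_1 = 2170.261.
∂Q_1/∂P_2 = 13.3.
ε = (∂Q_1/∂P_2)(P_2/Q_1) = 13.3000 × 21.77/2170.261 ≈ 0.133.
%ΔQ_1 ≈ ε × %ΔP_2 = 0.133 × (-6%) = -0.8%.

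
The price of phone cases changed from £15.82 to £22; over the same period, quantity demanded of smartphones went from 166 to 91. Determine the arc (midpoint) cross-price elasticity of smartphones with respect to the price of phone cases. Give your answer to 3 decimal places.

ΔQ_A = 91 − 166 = -75; ΔP_B = 22 − 15.82 = 6.18.
Midpoints: Q̄_A = 128.5, P̄_B = 18.91.
ε = (ΔQ_A/Q̄_A)/(ΔP_B/P̄_B) = (-75/128.5)/(6.18/18.91) ≈ -1.786.
ε < 0: smartphones and phone cases are complements.

-1.786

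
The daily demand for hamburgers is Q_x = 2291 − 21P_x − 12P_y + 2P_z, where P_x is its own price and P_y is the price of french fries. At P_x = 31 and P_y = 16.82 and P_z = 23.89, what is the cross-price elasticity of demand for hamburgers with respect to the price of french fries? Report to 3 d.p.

-0.136

At P_x = 31 and P_y = 16.82 and P_z = 23.89: Q_x = 1485.94.
∂Q_x/∂P_y = -12.
ε = (∂Q_x/∂P_y)(P_y/Q_x) = -12 × (16.82/1485.94) ≈ -0.136.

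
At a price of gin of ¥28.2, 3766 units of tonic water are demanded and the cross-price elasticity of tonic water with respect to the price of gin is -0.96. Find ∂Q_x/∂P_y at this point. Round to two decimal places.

ε = (∂Q_x/∂P_y)·(P_y/Q_x) ⇒ ∂Q_x/∂P_y = ε·Q_x/P_y = -0.96 × 3766/28.2 ≈ -128.20.

-128.20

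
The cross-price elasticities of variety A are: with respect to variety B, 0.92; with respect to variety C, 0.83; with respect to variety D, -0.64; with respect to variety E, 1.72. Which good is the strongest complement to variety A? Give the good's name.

Complements have ε < 0. The most negative value is -0.64 (variety D).

variety D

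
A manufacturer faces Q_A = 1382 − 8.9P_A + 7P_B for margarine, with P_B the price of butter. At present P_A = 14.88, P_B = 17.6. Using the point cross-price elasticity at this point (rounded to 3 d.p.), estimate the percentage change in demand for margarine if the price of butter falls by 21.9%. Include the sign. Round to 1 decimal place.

-2.0%

At P_A = 14.88, P_B = 17.6: Q_A = 1372.768.
∂Q_A/∂P_B = 7.
ε = (∂Q_A/∂P_B)(P_B/Q_A) = 7.0000 × 17.6/1372.768 ≈ 0.090.
%ΔQ_A ≈ ε × %ΔP_B = 0.090 × (-21.9%) = -2.0%.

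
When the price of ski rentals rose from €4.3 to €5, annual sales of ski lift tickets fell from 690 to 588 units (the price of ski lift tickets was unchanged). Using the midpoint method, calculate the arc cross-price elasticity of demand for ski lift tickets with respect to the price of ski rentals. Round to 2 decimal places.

-1.06

ΔQ_A = 588 − 690 = -102; ΔP_B = 5 − 4.3 = 0.7.
Midpoints: Q̄_A = 639.0, P̄_B = 4.65.
ε = (ΔQ_A/Q̄_A)/(ΔP_B/P̄_B) = (-102/639.0)/(0.7/4.65) ≈ -1.06.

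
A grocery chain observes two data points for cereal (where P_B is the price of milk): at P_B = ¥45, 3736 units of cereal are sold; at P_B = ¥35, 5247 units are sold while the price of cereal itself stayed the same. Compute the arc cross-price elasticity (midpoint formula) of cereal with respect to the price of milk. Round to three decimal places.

ΔQ_A = 5247 − 3736 = 1511; ΔP_B = 35 − 45 = -10.
Midpoints: Q̄_A = 4491.5, P̄_B = 40.00.
ε = (ΔQ_A/Q̄_A)/(ΔP_B/P̄_B) = (1511/4491.5)/(-10/40.00) ≈ -1.346.

-1.346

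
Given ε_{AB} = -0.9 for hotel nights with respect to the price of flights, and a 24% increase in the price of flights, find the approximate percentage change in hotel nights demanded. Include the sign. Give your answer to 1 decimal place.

%ΔQ ≈ ε × %ΔP of flights = -0.9 × (24%) = -21.6%.

-21.6%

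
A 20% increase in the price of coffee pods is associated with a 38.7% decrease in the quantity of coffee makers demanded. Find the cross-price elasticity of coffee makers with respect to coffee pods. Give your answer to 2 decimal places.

ε = (%ΔQ of coffee makers) / (%ΔP of coffee pods) = (-38.7%) / (20%) ≈ -1.94.

-1.94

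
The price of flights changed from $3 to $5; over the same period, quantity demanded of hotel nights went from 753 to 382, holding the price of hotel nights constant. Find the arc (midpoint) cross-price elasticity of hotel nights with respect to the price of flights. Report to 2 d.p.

ΔQ_A = 382 − 753 = -371; ΔP_B = 5 − 3 = 2.
Midpoints: Q̄_A = 567.5, P̄_B = 4.00.
ε = (ΔQ_A/Q̄_A)/(ΔP_B/P̄_B) = (-371/567.5)/(2/4.00) ≈ -1.31.
ε < 0: hotel nights and flights are complements.

-1.31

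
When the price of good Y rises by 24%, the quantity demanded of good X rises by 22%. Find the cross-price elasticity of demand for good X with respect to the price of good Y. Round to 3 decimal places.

0.917

ε = (%ΔQ of good X) / (%ΔP of good Y) = (22%) / (24%) ≈ 0.917.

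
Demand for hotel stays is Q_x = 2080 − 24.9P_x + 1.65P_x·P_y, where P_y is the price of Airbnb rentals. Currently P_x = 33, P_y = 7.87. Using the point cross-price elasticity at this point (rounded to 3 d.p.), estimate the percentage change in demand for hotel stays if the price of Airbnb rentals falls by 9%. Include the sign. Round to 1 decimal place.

At P_x = 33, P_y = 7.87: Q_x = 1686.822.
∂Q_x/∂P_y = 1.65P_x = 54.4500.
ε = (∂Q_x/∂P_y)(P_y/Q_x) = 54.4500 × 7.87/1686.822 ≈ 0.254.
%ΔQ_x ≈ ε × %ΔP_y = 0.254 × (-9%) = -2.3%.

-2.3%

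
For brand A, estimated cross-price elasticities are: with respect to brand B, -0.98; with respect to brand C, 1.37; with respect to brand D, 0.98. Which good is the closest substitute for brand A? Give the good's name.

Substitutes have ε > 0. Among the positive values, 1.37 (brand C) is largest.

brand C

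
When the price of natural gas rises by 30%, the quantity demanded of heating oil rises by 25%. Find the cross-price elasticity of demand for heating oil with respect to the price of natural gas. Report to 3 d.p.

ε = (%ΔQ of heating oil) / (%ΔP of natural gas) = (25%) / (30%) ≈ 0.833.
Positive cross-price elasticity: substitutes.

0.833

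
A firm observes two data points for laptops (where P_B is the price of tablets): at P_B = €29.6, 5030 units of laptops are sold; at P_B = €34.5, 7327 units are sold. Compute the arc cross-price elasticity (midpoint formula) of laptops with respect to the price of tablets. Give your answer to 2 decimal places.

ΔQ_A = 7327 − 5030 = 2297; ΔP_B = 34.5 − 29.6 = 4.9.
Midpoints: Q̄_A = 6178.5, P̄_B = 32.05.
ε = (ΔQ_A/Q̄_A)/(ΔP_B/P̄_B) = (2297/6178.5)/(4.9/32.05) ≈ 2.43.

2.43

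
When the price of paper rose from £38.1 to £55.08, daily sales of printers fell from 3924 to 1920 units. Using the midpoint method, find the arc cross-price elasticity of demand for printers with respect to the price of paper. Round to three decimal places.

-1.882

ΔQ_A = 1920 − 3924 = -2004; ΔP_B = 55.08 − 38.1 = 16.98.
Midpoints: Q̄_A = 2922.0, P̄_B = 46.59.
ε = (ΔQ_A/Q̄_A)/(ΔP_B/P̄_B) = (-2004/2922.0)/(16.98/46.59) ≈ -1.882.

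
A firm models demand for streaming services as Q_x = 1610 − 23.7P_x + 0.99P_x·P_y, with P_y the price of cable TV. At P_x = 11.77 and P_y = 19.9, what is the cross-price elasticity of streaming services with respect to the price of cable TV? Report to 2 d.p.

At P_x = 11.77 and P_y = 19.9: Q_x = 1562.932.
∂Q_x/∂P_y = 0.99P_x = 0.99(11.77) = 11.6523.
ε = (∂Q_x/∂P_y)(P_y/Q_x) = 11.6523 × (19.9/1562.932) ≈ 0.15.

0.15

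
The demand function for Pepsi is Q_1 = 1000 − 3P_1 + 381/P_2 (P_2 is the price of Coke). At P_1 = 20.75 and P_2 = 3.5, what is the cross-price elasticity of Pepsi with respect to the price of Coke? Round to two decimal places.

At P_1 = 20.75 and P_2 = 3.5: Q_1 = 1046.607.
∂Q_1/∂P_2 = −381/P_2² = -31.1020.
ε = (∂Q_1/∂P_2)(P_2/Q_1) = -31.1020 × (3.5/1046.607) ≈ -0.10.

-0.10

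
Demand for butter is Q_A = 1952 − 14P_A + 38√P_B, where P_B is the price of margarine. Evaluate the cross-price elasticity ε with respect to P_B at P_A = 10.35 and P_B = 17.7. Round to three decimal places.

At P_A = 10.35 and P_B = 17.7: Q_A = 1966.971.
∂Q_A/∂P_B = 38/(2√P_B) = 38/(2√17.7) = 4.5161.
ε = (∂Q_A/∂P_B)(P_B/Q_A) = 4.5161 × (17.7/1966.971) ≈ 0.041.
ε > 0: substitutes.

0.041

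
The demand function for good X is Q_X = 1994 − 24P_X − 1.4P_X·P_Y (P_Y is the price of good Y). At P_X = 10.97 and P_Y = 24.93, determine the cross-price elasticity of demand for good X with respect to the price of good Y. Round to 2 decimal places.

-0.28

At P_X = 10.97 and P_Y = 24.93: Q_X = 1347.845.
∂Q_X/∂P_Y = -1.4P_X = -1.4(10.97) = -15.3580.
ε = (∂Q_X/∂P_Y)(P_Y/Q_X) = -15.3580 × (24.93/1347.845) ≈ -0.28.
ε < 0: complements.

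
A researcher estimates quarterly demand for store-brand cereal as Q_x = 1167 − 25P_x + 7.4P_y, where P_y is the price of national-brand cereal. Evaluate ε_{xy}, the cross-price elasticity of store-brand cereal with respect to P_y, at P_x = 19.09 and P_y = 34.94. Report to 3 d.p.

0.273

At P_x = 19.09 and P_y = 34.94: Q_x = 948.306.
∂Q_x/∂P_y = 7.4.
ε = (∂Q_x/∂P_y)(P_y/Q_x) = 7.4 × (34.94/948.306) ≈ 0.273.
Since ε > 0, store-brand cereal and national-brand cereal are substitutes.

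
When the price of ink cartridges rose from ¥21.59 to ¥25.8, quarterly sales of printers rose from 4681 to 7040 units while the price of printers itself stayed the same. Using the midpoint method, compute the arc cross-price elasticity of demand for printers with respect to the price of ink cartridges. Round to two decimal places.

ΔQ_A = 7040 − 4681 = 2359; ΔP_B = 25.8 − 21.59 = 4.21.
Midpoints: Q̄_A = 5860.5, P̄_B = 23.70.
ε = (ΔQ_A/Q̄_A)/(ΔP_B/P̄_B) = (2359/5860.5)/(4.21/23.70) ≈ 2.27.
ε > 0: printers and ink cartridges are substitutes.

2.27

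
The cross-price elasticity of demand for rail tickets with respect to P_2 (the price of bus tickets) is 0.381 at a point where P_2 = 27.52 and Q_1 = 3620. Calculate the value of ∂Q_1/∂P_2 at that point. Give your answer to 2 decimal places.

ε = (∂Q_1/∂P_2)·(P_2/Q_1) ⇒ ∂Q_1/∂P_2 = ε·Q_1/P_2 = 0.381 × 3620/27.52 ≈ 50.12.

50.12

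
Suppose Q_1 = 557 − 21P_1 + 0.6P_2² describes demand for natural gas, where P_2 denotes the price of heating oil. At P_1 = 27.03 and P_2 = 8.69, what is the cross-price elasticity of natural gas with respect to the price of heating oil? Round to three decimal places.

At P_1 = 27.03 and P_2 = 8.69: Q_1 = 34.680.
∂Q_1/∂P_2 = 1.2P_2 = 1.2(8.69) = 10.4280.
ε = (∂Q_1/∂P_2)(P_2/Q_1) = 10.4280 × (8.69/34.680) ≈ 2.613.

2.613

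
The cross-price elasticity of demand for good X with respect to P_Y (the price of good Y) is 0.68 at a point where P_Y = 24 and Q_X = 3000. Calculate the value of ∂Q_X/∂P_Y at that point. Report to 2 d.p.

85.00

ε = (∂Q_X/∂P_Y)·(P_Y/Q_X) ⇒ ∂Q_X/∂P_Y = ε·Q_X/P_Y = 0.68 × 3000/24 ≈ 85.00.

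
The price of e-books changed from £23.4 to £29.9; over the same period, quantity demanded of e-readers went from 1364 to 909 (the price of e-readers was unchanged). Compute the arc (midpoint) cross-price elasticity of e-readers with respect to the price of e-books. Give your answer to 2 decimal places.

-1.64

ΔQ_A = 909 − 1364 = -455; ΔP_B = 29.9 − 23.4 = 6.5.
Midpoints: Q̄_A = 1136.5, P̄_B = 26.65.
ε = (ΔQ_A/Q̄_A)/(ΔP_B/P̄_B) = (-455/1136.5)/(6.5/26.65) ≈ -1.64.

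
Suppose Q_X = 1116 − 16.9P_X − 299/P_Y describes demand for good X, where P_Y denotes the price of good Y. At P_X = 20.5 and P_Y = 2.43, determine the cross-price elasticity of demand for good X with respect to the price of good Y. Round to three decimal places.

At P_X = 20.5 and P_Y = 2.43: Q_X = 646.505.
∂Q_X/∂P_Y = 299/P_Y² = 50.6359.
ε = (∂Q_X/∂P_Y)(P_Y/Q_X) = 50.6359 × (2.43/646.505) ≈ 0.190.

0.190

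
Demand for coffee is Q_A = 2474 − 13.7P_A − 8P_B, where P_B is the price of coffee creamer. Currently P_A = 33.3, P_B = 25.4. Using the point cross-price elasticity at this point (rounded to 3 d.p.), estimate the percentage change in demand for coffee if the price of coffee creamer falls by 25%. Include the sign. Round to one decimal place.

2.8%

At P_A = 33.3, P_B = 25.4: Q_A = 1814.59.
∂Q_A/∂P_B = -8.
ε = (∂Q_A/∂P_B)(P_B/Q_A) = -8.0000 × 25.4/1814.59 ≈ -0.112.
%ΔQ_A ≈ ε × %ΔP_B = -0.112 × (-25%) = 2.8%.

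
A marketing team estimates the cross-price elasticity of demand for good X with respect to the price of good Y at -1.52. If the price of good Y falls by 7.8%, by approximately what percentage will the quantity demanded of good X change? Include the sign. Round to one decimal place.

%ΔQ ≈ ε × %ΔP of good Y = -1.52 × (-7.8%) = 11.9%.

11.9%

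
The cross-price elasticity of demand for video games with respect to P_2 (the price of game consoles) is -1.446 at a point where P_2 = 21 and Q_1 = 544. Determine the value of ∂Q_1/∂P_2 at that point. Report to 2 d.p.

-37.46

ε = (∂Q_1/∂P_2)·(P_2/Q_1) ⇒ ∂Q_1/∂P_2 = ε·Q_1/P_2 = -1.446 × 544/21 ≈ -37.46.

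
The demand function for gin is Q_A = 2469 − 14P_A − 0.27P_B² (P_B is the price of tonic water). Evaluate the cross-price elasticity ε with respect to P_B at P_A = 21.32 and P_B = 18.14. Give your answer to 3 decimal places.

At P_A = 21.32 and P_B = 18.14: Q_A = 2081.674.
∂Q_A/∂P_B = -0.54P_B = -0.54(18.14) = -9.7956.
ε = (∂Q_A/∂P_B)(P_B/Q_A) = -9.7956 × (18.14/2081.674) ≈ -0.085.
ε < 0: complements.

-0.085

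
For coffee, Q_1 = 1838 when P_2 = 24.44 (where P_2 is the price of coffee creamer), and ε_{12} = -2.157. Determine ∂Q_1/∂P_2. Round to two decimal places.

-162.22

ε = (∂Q_1/∂P_2)·(P_2/Q_1) ⇒ ∂Q_1/∂P_2 = ε·Q_1/P_2 = -2.157 × 1838/24.44 ≈ -162.22.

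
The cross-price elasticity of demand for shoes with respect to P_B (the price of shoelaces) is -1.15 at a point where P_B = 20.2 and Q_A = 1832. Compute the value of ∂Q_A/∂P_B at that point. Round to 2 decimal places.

-104.30

ε = (∂Q_A/∂P_B)·(P_B/Q_A) ⇒ ∂Q_A/∂P_B = ε·Q_A/P_B = -1.15 × 1832/20.2 ≈ -104.30.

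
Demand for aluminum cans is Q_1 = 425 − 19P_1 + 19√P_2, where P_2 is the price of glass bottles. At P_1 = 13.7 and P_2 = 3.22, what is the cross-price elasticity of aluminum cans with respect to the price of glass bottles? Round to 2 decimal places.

0.09

At P_1 = 13.7 and P_2 = 3.22: Q_1 = 198.794.
∂Q_1/∂P_2 = 19/(2√P_2) = 19/(2√3.22) = 5.2941.
ε = (∂Q_1/∂P_2)(P_2/Q_1) = 5.2941 × (3.22/198.794) ≈ 0.09.
ε > 0: substitutes.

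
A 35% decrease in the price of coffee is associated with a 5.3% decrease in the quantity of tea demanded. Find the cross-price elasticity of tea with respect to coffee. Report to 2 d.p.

ε = (%ΔQ of tea) / (%ΔP of coffee) = (-5.3%) / (-35%) ≈ 0.15.

0.15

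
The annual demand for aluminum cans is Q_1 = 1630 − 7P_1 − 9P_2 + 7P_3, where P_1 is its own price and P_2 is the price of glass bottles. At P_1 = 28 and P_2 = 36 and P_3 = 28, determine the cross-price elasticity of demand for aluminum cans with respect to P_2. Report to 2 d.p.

-0.25

At P_1 = 28 and P_2 = 36 and P_3 = 28: Q_1 = 1306.
∂Q_1/∂P_2 = -9.
ε = (∂Q_1/∂P_2)(P_2/Q_1) = -9 × (36/1306) ≈ -0.25.
Since ε < 0, aluminum cans and glass bottles are complements.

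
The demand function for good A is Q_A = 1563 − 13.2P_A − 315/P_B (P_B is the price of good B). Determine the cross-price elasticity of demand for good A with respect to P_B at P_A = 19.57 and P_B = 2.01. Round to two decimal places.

At P_A = 19.57 and P_B = 2.01: Q_A = 1147.960.
∂Q_A/∂P_B = 315/P_B² = 77.9684.
ε = (∂Q_A/∂P_B)(P_B/Q_A) = 77.9684 × (2.01/1147.960) ≈ 0.14.
ε > 0: substitutes.

0.14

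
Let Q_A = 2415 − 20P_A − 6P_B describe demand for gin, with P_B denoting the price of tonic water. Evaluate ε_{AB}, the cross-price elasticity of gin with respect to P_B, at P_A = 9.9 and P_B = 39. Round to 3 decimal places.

-0.118

At P_A = 9.9 and P_B = 39: Q_A = 1983.
∂Q_A/∂P_B = -6.
ε = (∂Q_A/∂P_B)(P_B/Q_A) = -6 × (39/1983) ≈ -0.118.
Since ε < 0, gin and tonic water are complements.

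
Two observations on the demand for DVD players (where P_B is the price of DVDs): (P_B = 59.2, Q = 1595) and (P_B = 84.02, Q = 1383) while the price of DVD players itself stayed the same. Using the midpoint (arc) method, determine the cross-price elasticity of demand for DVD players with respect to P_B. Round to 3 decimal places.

ΔQ_A = 1383 − 1595 = -212; ΔP_B = 84.02 − 59.2 = 24.82.
Midpoints: Q̄_A = 1489.0, P̄_B = 71.61.
ε = (ΔQ_A/Q̄_A)/(ΔP_B/P̄_B) = (-212/1489.0)/(24.82/71.61) ≈ -0.411.

-0.411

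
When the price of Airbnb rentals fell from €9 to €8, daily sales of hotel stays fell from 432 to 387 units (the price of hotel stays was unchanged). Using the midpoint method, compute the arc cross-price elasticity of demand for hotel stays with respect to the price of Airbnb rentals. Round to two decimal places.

ΔQ_A = 387 − 432 = -45; ΔP_B = 8 − 9 = -1.
Midpoints: Q̄_A = 409.5, P̄_B = 8.50.
ε = (ΔQ_A/Q̄_A)/(ΔP_B/P̄_B) = (-45/409.5)/(-1/8.50) ≈ 0.93.

0.93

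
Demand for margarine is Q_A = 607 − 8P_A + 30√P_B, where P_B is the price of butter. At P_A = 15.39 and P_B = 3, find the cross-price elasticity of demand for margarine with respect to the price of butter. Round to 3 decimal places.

0.048

At P_A = 15.39 and P_B = 3: Q_A = 535.842.
∂Q_A/∂P_B = 30/(2√P_B) = 30/(2√3) = 8.6603.
ε = (∂Q_A/∂P_B)(P_B/Q_A) = 8.6603 × (3/535.842) ≈ 0.048.
ε > 0: substitutes.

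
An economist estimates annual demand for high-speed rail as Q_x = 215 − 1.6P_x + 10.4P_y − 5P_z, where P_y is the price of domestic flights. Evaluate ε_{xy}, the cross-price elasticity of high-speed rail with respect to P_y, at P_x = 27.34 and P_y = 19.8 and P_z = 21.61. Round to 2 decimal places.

0.77

At P_x = 27.34 and P_y = 19.8 and P_z = 21.61: Q_x = 269.126.
∂Q_x/∂P_y = 10.4.
ε = (∂Q_x/∂P_y)(P_y/Q_x) = 10.4 × (19.8/269.126) ≈ 0.77.
Since ε > 0, high-speed rail and domestic flights are substitutes.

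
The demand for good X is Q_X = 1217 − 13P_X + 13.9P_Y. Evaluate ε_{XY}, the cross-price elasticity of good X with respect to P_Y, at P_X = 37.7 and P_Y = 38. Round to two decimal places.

At P_X = 37.7 and P_Y = 38: Q_X = 1255.1.
∂Q_X/∂P_Y = 13.9.
ε = (∂Q_X/∂P_Y)(P_Y/Q_X) = 13.9 × (38/1255.1) ≈ 0.42.
Since ε > 0, good X and good Y are substitutes.

0.42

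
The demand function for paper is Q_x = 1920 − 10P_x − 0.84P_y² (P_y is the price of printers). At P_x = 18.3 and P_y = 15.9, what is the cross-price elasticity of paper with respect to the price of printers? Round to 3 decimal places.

-0.279

At P_x = 18.3 and P_y = 15.9: Q_x = 1524.640.
∂Q_x/∂P_y = -1.68P_y = -1.68(15.9) = -26.7120.
ε = (∂Q_x/∂P_y)(P_y/Q_x) = -26.7120 × (15.9/1524.640) ≈ -0.279.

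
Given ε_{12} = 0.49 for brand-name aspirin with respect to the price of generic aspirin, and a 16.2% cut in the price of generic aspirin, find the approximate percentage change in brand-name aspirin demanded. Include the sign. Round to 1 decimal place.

%ΔQ ≈ ε × %ΔP of generic aspirin = 0.49 × (-16.2%) = -7.9%.

-7.9%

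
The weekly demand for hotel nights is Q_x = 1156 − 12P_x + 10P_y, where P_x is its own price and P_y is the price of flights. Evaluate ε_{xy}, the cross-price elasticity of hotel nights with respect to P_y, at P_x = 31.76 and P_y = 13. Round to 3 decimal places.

0.144

At P_x = 31.76 and P_y = 13: Q_x = 904.88.
∂Q_x/∂P_y = 10.
ε = (∂Q_x/∂P_y)(P_y/Q_x) = 10 × (13/904.88) ≈ 0.144.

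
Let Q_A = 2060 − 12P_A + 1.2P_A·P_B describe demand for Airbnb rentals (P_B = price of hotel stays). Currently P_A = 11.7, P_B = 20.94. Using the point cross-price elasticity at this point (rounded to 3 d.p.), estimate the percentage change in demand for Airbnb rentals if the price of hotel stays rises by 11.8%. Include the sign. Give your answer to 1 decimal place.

1.6%

At P_A = 11.7, P_B = 20.94: Q_A = 2213.598.
∂Q_A/∂P_B = 1.2P_A = 14.0400.
ε = (∂Q_A/∂P_B)(P_B/Q_A) = 14.0400 × 20.94/2213.598 ≈ 0.133.
%ΔQ_A ≈ ε × %ΔP_B = 0.133 × (11.8%) = 1.6%.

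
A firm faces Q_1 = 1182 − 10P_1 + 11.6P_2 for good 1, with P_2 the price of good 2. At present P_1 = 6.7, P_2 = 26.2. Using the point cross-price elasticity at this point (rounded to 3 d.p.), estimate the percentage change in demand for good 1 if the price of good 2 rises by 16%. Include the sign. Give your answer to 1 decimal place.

At P_1 = 6.7, P_2 = 26.2: Q_1 = 1418.92.
∂Q_1/∂P_2 = 11.6.
ε = (∂Q_1/∂P_2)(P_2/Q_1) = 11.6000 × 26.2/1418.92 ≈ 0.214.
%ΔQ_1 ≈ ε × %ΔP_2 = 0.214 × (16%) = 3.4%.

3.4%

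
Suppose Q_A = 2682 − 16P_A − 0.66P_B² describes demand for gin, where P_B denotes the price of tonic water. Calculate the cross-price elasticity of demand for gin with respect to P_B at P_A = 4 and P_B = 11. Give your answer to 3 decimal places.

At P_A = 4 and P_B = 11: Q_A = 2538.14.
∂Q_A/∂P_B = -1.32P_B = -1.32(11) = -14.5200.
ε = (∂Q_A/∂P_B)(P_B/Q_A) = -14.5200 × (11/2538.14) ≈ -0.063.
ε < 0: complements.

-0.063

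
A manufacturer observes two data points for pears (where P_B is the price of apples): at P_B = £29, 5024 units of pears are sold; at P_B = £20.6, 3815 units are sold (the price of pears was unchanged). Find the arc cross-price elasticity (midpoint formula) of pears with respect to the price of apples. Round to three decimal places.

ΔQ_A = 3815 − 5024 = -1209; ΔP_B = 20.6 − 29 = -8.4.
Midpoints: Q̄_A = 4419.5, P̄_B = 24.80.
ε = (ΔQ_A/Q̄_A)/(ΔP_B/P̄_B) = (-1209/4419.5)/(-8.4/24.80) ≈ 0.808.
ε > 0: pears and apples are substitutes.

0.808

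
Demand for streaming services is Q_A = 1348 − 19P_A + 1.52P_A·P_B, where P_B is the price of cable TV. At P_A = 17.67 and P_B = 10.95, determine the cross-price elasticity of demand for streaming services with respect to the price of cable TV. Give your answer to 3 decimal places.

0.225

At P_A = 17.67 and P_B = 10.95: Q_A = 1306.369.
∂Q_A/∂P_B = 1.52P_A = 1.52(17.67) = 26.8584.
ε = (∂Q_A/∂P_B)(P_B/Q_A) = 26.8584 × (10.95/1306.369) ≈ 0.225.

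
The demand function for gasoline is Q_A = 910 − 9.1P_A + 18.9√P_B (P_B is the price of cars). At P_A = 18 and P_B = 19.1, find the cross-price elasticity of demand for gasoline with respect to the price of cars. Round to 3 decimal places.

0.050

At P_A = 18 and P_B = 19.1: Q_A = 828.800.
∂Q_A/∂P_B = 18.9/(2√P_B) = 18.9/(2√19.1) = 2.1623.
ε = (∂Q_A/∂P_B)(P_B/Q_A) = 2.1623 × (19.1/828.800) ≈ 0.050.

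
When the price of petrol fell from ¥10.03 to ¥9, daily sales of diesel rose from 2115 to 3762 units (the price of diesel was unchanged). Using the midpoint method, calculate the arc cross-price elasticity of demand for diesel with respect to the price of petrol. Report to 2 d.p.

-5.18

ΔQ_A = 3762 − 2115 = 1647; ΔP_B = 9 − 10.03 = -1.03.
Midpoints: Q̄_A = 2938.5, P̄_B = 9.52.
ε = (ΔQ_A/Q̄_A)/(ΔP_B/P̄_B) = (1647/2938.5)/(-1.03/9.52) ≈ -5.18.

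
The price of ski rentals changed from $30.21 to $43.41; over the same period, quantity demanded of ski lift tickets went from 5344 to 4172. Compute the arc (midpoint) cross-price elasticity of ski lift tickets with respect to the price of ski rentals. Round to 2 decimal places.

-0.69

ΔQ_A = 4172 − 5344 = -1172; ΔP_B = 43.41 − 30.21 = 13.2.
Midpoints: Q̄_A = 4758.0, P̄_B = 36.81.
ε = (ΔQ_A/Q̄_A)/(ΔP_B/P̄_B) = (-1172/4758.0)/(13.2/36.81) ≈ -0.69.
ε < 0: ski lift tickets and ski rentals are complements.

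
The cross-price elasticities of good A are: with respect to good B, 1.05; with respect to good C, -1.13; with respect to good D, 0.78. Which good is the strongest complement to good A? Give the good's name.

good C

Complements have ε < 0. The most negative value is -1.13 (good C).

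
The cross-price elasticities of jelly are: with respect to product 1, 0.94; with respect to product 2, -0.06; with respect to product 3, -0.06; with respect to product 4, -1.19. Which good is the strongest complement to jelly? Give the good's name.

product 4

Complements have ε < 0. The most negative value is -1.19 (product 4).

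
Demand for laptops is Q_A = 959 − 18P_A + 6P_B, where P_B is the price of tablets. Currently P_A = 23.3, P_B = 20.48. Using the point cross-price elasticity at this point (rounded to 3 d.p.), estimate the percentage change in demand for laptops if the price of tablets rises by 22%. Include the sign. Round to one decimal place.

4.1%

At P_A = 23.3, P_B = 20.48: Q_A = 662.48.
∂Q_A/∂P_B = 6.
ε = (∂Q_A/∂P_B)(P_B/Q_A) = 6.0000 × 20.48/662.48 ≈ 0.185.
%ΔQ_A ≈ ε × %ΔP_B = 0.185 × (22%) = 4.1%.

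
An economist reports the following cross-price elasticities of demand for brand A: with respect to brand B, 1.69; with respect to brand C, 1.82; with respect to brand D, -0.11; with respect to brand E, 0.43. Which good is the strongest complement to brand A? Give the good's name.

Complements have ε < 0. The most negative value is -0.11 (brand D).

brand D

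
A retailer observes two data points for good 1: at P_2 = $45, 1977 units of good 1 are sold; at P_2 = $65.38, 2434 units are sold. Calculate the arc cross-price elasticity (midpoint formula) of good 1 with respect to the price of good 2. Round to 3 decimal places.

ΔQ_1 = 2434 − 1977 = 457; ΔP_2 = 65.38 − 45 = 20.38.
Midpoints: Q̄_1 = 2205.5, P̄_2 = 55.19.
ε = (ΔQ_1/Q̄_1)/(ΔP_2/P̄_2) = (457/2205.5)/(20.38/55.19) ≈ 0.561.

0.561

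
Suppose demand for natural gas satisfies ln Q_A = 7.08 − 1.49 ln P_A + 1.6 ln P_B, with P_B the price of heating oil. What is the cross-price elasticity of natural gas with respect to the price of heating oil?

In a log-linear (constant-elasticity) demand function, the coefficient on ln P_B is the cross-price elasticity.
ε = 1.60. Positive, so natural gas and heating oil are substitutes.

1.60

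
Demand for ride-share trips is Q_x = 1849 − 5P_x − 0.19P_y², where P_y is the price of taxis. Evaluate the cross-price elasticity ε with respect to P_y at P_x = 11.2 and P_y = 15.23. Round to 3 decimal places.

At P_x = 11.2 and P_y = 15.23: Q_x = 1748.929.
∂Q_x/∂P_y = -0.38P_y = -0.38(15.23) = -5.7874.
ε = (∂Q_x/∂P_y)(P_y/Q_x) = -5.7874 × (15.23/1748.929) ≈ -0.050.
ε < 0: complements.

-0.050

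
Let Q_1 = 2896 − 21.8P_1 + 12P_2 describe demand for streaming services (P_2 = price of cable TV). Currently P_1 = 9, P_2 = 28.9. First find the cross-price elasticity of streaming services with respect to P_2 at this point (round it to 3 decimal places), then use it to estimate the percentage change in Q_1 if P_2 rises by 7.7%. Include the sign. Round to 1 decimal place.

At P_1 = 9, P_2 = 28.9: Q_1 = 3046.6.
∂Q_1/∂P_2 = 12.
ε = (∂Q_1/∂P_2)(P_2/Q_1) = 12.0000 × 28.9/3046.6 ≈ 0.114.
%ΔQ_1 ≈ ε × %ΔP_2 = 0.114 × (7.7%) = 0.9%.

0.9%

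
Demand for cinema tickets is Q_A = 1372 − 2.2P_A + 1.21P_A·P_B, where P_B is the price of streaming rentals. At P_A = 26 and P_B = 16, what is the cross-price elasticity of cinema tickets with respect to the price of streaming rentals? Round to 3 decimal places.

0.277

At P_A = 26 and P_B = 16: Q_A = 1818.16.
∂Q_A/∂P_B = 1.21P_A = 1.21(26) = 31.4600.
ε = (∂Q_A/∂P_B)(P_B/Q_A) = 31.4600 × (16/1818.16) ≈ 0.277.
ε > 0: substitutes.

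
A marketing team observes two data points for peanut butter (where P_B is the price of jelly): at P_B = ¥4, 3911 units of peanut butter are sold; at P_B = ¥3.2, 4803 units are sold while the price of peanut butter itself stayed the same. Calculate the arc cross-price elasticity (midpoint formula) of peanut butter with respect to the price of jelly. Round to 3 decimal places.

-0.921

ΔQ_A = 4803 − 3911 = 892; ΔP_B = 3.2 − 4 = -0.8.
Midpoints: Q̄_A = 4357.0, P̄_B = 3.60.
ε = (ΔQ_A/Q̄_A)/(ΔP_B/P̄_B) = (892/4357.0)/(-0.8/3.60) ≈ -0.921.
ε < 0: peanut butter and jelly are complements.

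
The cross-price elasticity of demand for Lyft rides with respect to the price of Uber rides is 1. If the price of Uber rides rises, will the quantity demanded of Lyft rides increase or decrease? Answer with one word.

increase

ε > 0 and the price of Uber rides rises, so the quantity of Lyft rides moves in the same direction: it increases.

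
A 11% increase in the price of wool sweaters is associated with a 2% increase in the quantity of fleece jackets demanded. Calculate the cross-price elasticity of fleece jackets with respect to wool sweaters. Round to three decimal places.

0.182

ε = (%ΔQ of fleece jackets) / (%ΔP of wool sweaters) = (2%) / (11%) ≈ 0.182.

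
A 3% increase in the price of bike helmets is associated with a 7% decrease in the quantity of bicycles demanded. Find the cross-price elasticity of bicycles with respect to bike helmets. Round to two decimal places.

-2.33

ε = (%ΔQ of bicycles) / (%ΔP of bike helmets) = (-7%) / (3%) ≈ -2.33.
Negative cross-price elasticity: complements.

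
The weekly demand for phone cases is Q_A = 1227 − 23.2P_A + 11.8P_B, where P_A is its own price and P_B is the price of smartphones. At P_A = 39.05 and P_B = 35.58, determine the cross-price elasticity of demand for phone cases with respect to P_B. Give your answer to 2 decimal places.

0.57

At P_A = 39.05 and P_B = 35.58: Q_A = 740.884.
∂Q_A/∂P_B = 11.8.
ε = (∂Q_A/∂P_B)(P_B/Q_A) = 11.8 × (35.58/740.884) ≈ 0.57.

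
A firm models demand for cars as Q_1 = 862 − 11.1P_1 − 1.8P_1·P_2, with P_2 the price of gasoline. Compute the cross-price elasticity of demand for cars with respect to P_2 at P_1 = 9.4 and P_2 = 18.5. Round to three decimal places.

At P_1 = 9.4 and P_2 = 18.5: Q_1 = 444.64.
∂Q_1/∂P_2 = -1.8P_1 = -1.8(9.4) = -16.9200.
ε = (∂Q_1/∂P_2)(P_2/Q_1) = -16.9200 × (18.5/444.64) ≈ -0.704.

-0.704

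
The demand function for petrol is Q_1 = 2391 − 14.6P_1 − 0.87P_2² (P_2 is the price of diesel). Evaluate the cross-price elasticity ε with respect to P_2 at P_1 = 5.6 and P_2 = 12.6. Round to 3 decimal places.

-0.127

At P_1 = 5.6 and P_2 = 12.6: Q_1 = 2171.119.
∂Q_1/∂P_2 = -1.74P_2 = -1.74(12.6) = -21.9240.
ε = (∂Q_1/∂P_2)(P_2/Q_1) = -21.9240 × (12.6/2171.119) ≈ -0.127.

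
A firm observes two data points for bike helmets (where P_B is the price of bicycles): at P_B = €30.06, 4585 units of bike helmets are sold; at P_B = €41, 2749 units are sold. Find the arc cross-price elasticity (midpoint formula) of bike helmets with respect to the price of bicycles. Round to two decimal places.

ΔQ_A = 2749 − 4585 = -1836; ΔP_B = 41 − 30.06 = 10.94.
Midpoints: Q̄_A = 3667.0, P̄_B = 35.53.
ε = (ΔQ_A/Q̄_A)/(ΔP_B/P̄_B) = (-1836/3667.0)/(10.94/35.53) ≈ -1.63.
ε < 0: bike helmets and bicycles are complements.

-1.63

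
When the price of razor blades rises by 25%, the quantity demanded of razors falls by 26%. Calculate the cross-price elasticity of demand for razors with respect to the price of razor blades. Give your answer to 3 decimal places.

-1.040

ε = (%ΔQ of razors) / (%ΔP of razor blades) = (-26%) / (25%) ≈ -1.040.
Negative cross-price elasticity: complements.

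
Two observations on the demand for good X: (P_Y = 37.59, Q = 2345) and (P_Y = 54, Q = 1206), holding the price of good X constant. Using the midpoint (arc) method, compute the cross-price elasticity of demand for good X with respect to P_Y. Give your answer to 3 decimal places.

-1.790

ΔQ_X = 1206 − 2345 = -1139; ΔP_Y = 54 − 37.59 = 16.41.
Midpoints: Q̄_X = 1775.5, P̄_Y = 45.80.
ε = (ΔQ_X/Q̄_X)/(ΔP_Y/P̄_Y) = (-1139/1775.5)/(16.41/45.80) ≈ -1.790.
ε < 0: good X and good Y are complements.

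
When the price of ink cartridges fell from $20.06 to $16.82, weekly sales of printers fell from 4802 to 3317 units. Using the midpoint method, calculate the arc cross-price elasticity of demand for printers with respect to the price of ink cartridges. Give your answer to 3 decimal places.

2.082

ΔQ_A = 3317 − 4802 = -1485; ΔP_B = 16.82 − 20.06 = -3.24.
Midpoints: Q̄_A = 4059.5, P̄_B = 18.44.
ε = (ΔQ_A/Q̄_A)/(ΔP_B/P̄_B) = (-1485/4059.5)/(-3.24/18.44) ≈ 2.082.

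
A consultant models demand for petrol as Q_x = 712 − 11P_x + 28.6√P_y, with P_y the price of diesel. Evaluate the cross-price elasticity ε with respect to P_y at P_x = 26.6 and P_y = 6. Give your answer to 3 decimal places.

At P_x = 26.6 and P_y = 6: Q_x = 489.455.
∂Q_x/∂P_y = 28.6/(2√P_y) = 28.6/(2√6) = 5.8380.
ε = (∂Q_x/∂P_y)(P_y/Q_x) = 5.8380 × (6/489.455) ≈ 0.072.

0.072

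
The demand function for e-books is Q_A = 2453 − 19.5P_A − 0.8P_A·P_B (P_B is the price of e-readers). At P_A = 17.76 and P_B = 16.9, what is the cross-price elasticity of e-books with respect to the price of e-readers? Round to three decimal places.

-0.129

At P_A = 17.76 and P_B = 16.9: Q_A = 1866.565.
∂Q_A/∂P_B = -0.8P_A = -0.8(17.76) = -14.2080.
ε = (∂Q_A/∂P_B)(P_B/Q_A) = -14.2080 × (16.9/1866.565) ≈ -0.129.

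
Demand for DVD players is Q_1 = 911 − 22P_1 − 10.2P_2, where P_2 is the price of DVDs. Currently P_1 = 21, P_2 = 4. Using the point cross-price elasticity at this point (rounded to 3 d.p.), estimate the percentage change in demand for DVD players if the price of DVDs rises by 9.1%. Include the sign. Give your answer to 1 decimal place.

-0.9%

At P_1 = 21, P_2 = 4: Q_1 = 408.2.
∂Q_1/∂P_2 = -10.2.
ε = (∂Q_1/∂P_2)(P_2/Q_1) = -10.2000 × 4/408.2 ≈ -0.100.
%ΔQ_1 ≈ ε × %ΔP_2 = -0.100 × (9.1%) = -0.9%.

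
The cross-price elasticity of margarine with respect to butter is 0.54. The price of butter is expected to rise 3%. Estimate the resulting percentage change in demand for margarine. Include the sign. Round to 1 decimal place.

%ΔQ ≈ ε × %ΔP of butter = 0.54 × (3%) = 1.6%.

1.6%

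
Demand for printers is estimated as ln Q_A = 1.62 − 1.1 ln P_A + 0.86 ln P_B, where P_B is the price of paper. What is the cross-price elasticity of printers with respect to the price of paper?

0.86

In a log-linear (constant-elasticity) demand function, the coefficient on ln P_B is the cross-price elasticity.
ε = 0.86. Positive, so printers and paper are substitutes.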